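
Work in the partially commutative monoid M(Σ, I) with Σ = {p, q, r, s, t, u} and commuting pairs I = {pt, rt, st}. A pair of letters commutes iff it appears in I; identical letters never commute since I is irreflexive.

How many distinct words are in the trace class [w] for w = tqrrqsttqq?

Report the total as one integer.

3

drop 0:t onto floor
drop 1:q onto {0:t}
drop 2:r onto {1:q}
drop 3:r onto {2:r}
drop 4:q onto {3:r}
drop 5:s onto {4:q}
drop 6:t onto {4:q}
drop 7:t onto {6:t}
drop 8:q onto {5:s, 7:t}
drop 9:q onto {8:q}
ground layer = {0:t}
drop-orders for the pieces not yet dropped (sum over which currently-grounded one goes next):
  1 to go: {9} 1
  2 to go: {8,9} 1
  3 to go: {5,8,9} 1  {7,8,9} 1
  4 to go: {5,7,8,9} 2  {6,7,8,9} 1
  5 to go: {5,6,7,8,9} 3
  6 to go: {4,5,6,7,8,9} 3
  7 to go: {3,4,5,6,7,8,9} 3
  8 to go: {2,3,4,5,6,7,8,9} 3
  if 0:t drops first: 3 orders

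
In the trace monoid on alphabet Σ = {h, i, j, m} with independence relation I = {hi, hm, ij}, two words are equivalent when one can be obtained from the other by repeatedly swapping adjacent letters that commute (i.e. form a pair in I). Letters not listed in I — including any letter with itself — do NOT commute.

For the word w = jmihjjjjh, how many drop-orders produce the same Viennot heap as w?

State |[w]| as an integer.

13

#0=j has no predecessor
#1=m depends on [0:j]
#2=i depends on [1:m]
#3=h depends on [0:j]
#4=j depends on [1:m, 3:h]
#5=j depends on [4:j]
#6=j depends on [5:j]
#7=j depends on [6:j]
#8=h depends on [7:j]
sources: [0:j]
N(rest) = Σ N(rest − s) over sources s of rest; N(one piece) = 1:
  size 1 → [2]=1  [8]=1
  size 2 → [2,8]=2  [7,8]=1
  size 3 → [2,7,8]=3  [6,7,8]=1
  size 4 → [2,6,7,8]=4  [5,6,7,8]=1
  size 5 → [2,5,6,7,8]=5  [4,5,6,7,8]=1
  size 6 → [2,4,5,6,7,8]=6  [3,4,5,6,7,8]=1
  size 7 → [1,2,4,5,6,7,8]=6  [2,3,4,5,6,7,8]=7
  first=0(j) contributes 13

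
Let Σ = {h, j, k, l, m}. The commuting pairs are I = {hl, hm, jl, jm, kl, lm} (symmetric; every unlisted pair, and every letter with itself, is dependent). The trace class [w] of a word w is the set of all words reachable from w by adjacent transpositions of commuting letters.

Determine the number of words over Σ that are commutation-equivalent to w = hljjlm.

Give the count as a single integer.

60

drop 0:h onto floor
drop 1:l onto floor
drop 2:j onto {0:h}
drop 3:j onto {2:j}
drop 4:l onto {1:l}
drop 5:m onto floor
ground layer = {0:h, 1:l, 5:m}
drop-orders for the pieces not yet dropped (sum over which currently-grounded one goes next):
  1 to go: {3} 1  {4} 1  {5} 1
  2 to go: {1,4} 1  {2,3} 1  {3,4} 2  {3,5} 2  {4,5} 2
  3 to go: {0,2,3} 1  {1,3,4} 3  {1,4,5} 3  {2,3,4} 3  {2,3,5} 3  {3,4,5} 6
  4 to go: {0,2,3,4} 4  {0,2,3,5} 4  {1,2,3,4} 6  {1,3,4,5} 12  {2,3,4,5} 12
  if 0:h drops first: 30 orders
  if 1:l drops first: 20 orders
  if 5:m drops first: 10 orders
heap linearizations: 60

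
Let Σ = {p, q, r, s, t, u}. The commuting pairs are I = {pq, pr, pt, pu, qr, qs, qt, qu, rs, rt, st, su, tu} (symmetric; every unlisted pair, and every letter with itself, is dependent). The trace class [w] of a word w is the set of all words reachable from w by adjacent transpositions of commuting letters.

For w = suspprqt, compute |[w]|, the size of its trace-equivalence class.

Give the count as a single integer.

840

drop 0:s onto floor
drop 1:u onto floor
drop 2:s onto {0:s}
drop 3:p onto {2:s}
drop 4:p onto {3:p}
drop 5:r onto {1:u}
drop 6:q onto floor
drop 7:t onto floor
ground layer = {0:s, 1:u, 6:q, 7:t}
drop-orders for the pieces not yet dropped (sum over which currently-grounded one goes next):
  1 to go: {4} 1  {5} 1  {6} 1  {7} 1
  2 to go: {1,5} 1  {3,4} 1  {4,5} 2  {4,6} 2  {4,7} 2  {5,6} 2  {5,7} 2  {6,7} 2
  3 to go: {1,4,5} 3  {1,5,6} 3  {1,5,7} 3  {2,3,4} 1  {3,4,5} 3  {3,4,6} 3  {3,4,7} 3  {4,5,6} 6  {4,5,7} 6  {4,6,7} 6  {5,6,7} 6
  4 to go: {0,2,3,4} 1  {1,3,4,5} 6  {1,4,5,6} 12  {1,4,5,7} 12  {1,5,6,7} 12  {2,3,4,5} 4  {2,3,4,6} 4  {2,3,4,7} 4  {3,4,5,6} 12  {3,4,5,7} 12  {3,4,6,7} 12  {4,5,6,7} 24
  5 to go: {0,2,3,4,5} 5  {0,2,3,4,6} 5  {0,2,3,4,7} 5  {1,2,3,4,5} 10  {1,3,4,5,6} 30  {1,3,4,5,7} 30  {1,4,5,6,7} 60  {2,3,4,5,6} 20  {2,3,4,5,7} 20  {2,3,4,6,7} 20  {3,4,5,6,7} 60
  6 to go: {0,1,2,3,4,5} 15  {0,2,3,4,5,6} 30  {0,2,3,4,5,7} 30  {0,2,3,4,6,7} 30  {1,2,3,4,5,6} 60  {1,2,3,4,5,7} 60  {1,3,4,5,6,7} 180  {2,3,4,5,6,7} 120
  if 0:s drops first: 420 orders
  if 1:u drops first: 210 orders
  if 6:q drops first: 105 orders
  if 7:t drops first: 105 orders
heap linearizations: 840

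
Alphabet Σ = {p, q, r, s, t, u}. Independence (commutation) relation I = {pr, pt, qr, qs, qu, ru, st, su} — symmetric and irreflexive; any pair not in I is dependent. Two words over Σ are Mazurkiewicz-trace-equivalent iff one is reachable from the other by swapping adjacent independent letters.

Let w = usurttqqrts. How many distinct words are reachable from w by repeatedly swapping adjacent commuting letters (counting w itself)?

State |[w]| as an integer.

piece 0:u — minimal
piece 1:s — minimal
piece 2:u rests on {0:u}
piece 3:r rests on {1:s}
piece 4:t rests on {2:u, 3:r}
piece 5:t rests on {4:t}
piece 6:q rests on {5:t}
piece 7:q rests on {6:q}
piece 8:r rests on {5:t}
piece 9:t rests on {7:q, 8:r}
piece 10:s rests on {8:r}
minimal pieces: {0:u, 1:s}
ways to finish when only these pieces remain (= sum over removing one remaining piece with nothing left below it):
  1 left: {9}→1  {10}→1
  2 left: {7,9}→1  {9,10}→2
  3 left: {6,7,9}→1  {7,9,10}→3  {8,9,10}→2
  4 left: {6,7,9,10}→4  {7,8,9,10}→5
  5 left: {6,7,8,9,10}→9
  6 left: {5,6,7,8,9,10}→9
  7 left: {4,5,6,7,8,9,10}→9
  8 left: {2,4,5,6,7,8,9,10}→9  {3,4,5,6,7,8,9,10}→9
  9 left: {0,2,4,5,6,7,8,9,10}→9  {1,3,4,5,6,7,8,9,10}→9  {2,3,4,5,6,7,8,9,10}→18
  placing 0:u first → 27 extensions
  placing 1:s first → 27 extensions
total linear extensions = 54

54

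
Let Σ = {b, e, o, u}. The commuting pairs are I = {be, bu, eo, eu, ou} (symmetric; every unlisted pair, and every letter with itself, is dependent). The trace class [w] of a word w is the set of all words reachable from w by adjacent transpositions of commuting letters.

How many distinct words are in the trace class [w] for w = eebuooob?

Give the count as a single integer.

168

0(e) covers ∅
1(e) covers 0:e
2(b) covers ∅
3(u) covers ∅
4(o) covers 2:b
5(o) covers 4:o
6(o) covers 5:o
7(b) covers 6:o
floor of heap: 0:e, 2:b, 3:u
completions by unplaced set U, small U first (add the entries for U minus each lowest piece of U):
  |U|=1: {1}:1  {3}:1  {7}:1
  |U|=2: {0,1}:1  {1,3}:2  {1,7}:2  {3,7}:2  {6,7}:1
  |U|=3: {0,1,3}:3  {0,1,7}:3  {1,3,7}:6  {1,6,7}:3  {3,6,7}:3  {5,6,7}:1
  |U|=4: {0,1,3,7}:12  {0,1,6,7}:6  {1,3,6,7}:12  {1,5,6,7}:4  {3,5,6,7}:4  {4,5,6,7}:1
  |U|=5: {0,1,3,6,7}:30  {0,1,5,6,7}:10  {1,3,5,6,7}:20  {1,4,5,6,7}:5  {2,4,5,6,7}:1  {3,4,5,6,7}:5
  |U|=6: {0,1,3,5,6,7}:60  {0,1,4,5,6,7}:15  {1,2,4,5,6,7}:6  {1,3,4,5,6,7}:30  {2,3,4,5,6,7}:6
  start at 0(e): 42
  start at 2(b): 105
  start at 3(u): 21
sum over floor = 168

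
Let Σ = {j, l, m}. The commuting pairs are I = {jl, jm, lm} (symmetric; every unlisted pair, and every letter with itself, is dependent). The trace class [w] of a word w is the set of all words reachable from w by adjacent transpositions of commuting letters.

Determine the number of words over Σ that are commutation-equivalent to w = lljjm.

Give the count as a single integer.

30

0(l) covers ∅
1(l) covers 0:l
2(j) covers ∅
3(j) covers 2:j
4(m) covers ∅
floor of heap: 0:l, 2:j, 4:m
completions by unplaced set U, small U first (add the entries for U minus each lowest piece of U):
  |U|=1: {1}:1  {3}:1  {4}:1
  |U|=2: {0,1}:1  {1,3}:2  {1,4}:2  {2,3}:1  {3,4}:2
  |U|=3: {0,1,3}:3  {0,1,4}:3  {1,2,3}:3  {1,3,4}:6  {2,3,4}:3
  start at 0(l): 12
  start at 2(j): 12
  start at 4(m): 6
sum over floor = 30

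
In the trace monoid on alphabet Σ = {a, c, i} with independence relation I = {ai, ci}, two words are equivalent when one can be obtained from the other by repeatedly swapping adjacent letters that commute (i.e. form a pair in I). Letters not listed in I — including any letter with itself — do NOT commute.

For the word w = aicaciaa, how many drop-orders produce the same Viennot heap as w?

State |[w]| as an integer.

28

#0=a has no predecessor
#1=i has no predecessor
#2=c depends on [0:a]
#3=a depends on [2:c]
#4=c depends on [3:a]
#5=i depends on [1:i]
#6=a depends on [4:c]
#7=a depends on [6:a]
sources: [0:a, 1:i]
N(rest) = Σ N(rest − s) over sources s of rest; N(one piece) = 1:
  size 1 → [5]=1  [7]=1
  size 2 → [1,5]=1  [5,7]=2  [6,7]=1
  size 3 → [1,5,7]=3  [4,6,7]=1  [5,6,7]=3
  size 4 → [1,5,6,7]=6  [3,4,6,7]=1  [4,5,6,7]=4
  size 5 → [1,4,5,6,7]=10  [2,3,4,6,7]=1  [3,4,5,6,7]=5
  size 6 → [0,2,3,4,6,7]=1  [1,3,4,5,6,7]=15  [2,3,4,5,6,7]=6
  first=0(a) contributes 21
  first=1(i) contributes 7
|[w]| = 28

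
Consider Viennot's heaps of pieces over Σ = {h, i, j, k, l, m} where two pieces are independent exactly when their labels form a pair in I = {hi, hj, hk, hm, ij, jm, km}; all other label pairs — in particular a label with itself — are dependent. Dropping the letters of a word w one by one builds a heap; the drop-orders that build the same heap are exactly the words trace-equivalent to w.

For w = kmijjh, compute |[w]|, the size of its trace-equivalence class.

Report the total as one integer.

54

drop 0:k onto floor
drop 1:m onto floor
drop 2:i onto {0:k, 1:m}
drop 3:j onto {0:k}
drop 4:j onto {3:j}
drop 5:h onto floor
ground layer = {0:k, 1:m, 5:h}
drop-orders for the pieces not yet dropped (sum over which currently-grounded one goes next):
  1 to go: {2} 1  {4} 1  {5} 1
  2 to go: {1,2} 1  {2,4} 2  {2,5} 2  {3,4} 1  {4,5} 2
  3 to go: {1,2,4} 3  {1,2,5} 3  {2,3,4} 3  {2,4,5} 6  {3,4,5} 3
  4 to go: {0,2,3,4} 3  {1,2,3,4} 6  {1,2,4,5} 12  {2,3,4,5} 12
  if 0:k drops first: 30 orders
  if 1:m drops first: 15 orders
  if 5:h drops first: 9 orders
heap linearizations: 54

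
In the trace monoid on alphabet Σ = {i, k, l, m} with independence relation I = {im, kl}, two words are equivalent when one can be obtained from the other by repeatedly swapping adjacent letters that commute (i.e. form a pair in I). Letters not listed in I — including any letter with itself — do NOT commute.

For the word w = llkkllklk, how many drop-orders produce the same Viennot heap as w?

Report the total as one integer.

piece 0:l — minimal
piece 1:l rests on {0:l}
piece 2:k — minimal
piece 3:k rests on {2:k}
piece 4:l rests on {1:l}
piece 5:l rests on {4:l}
piece 6:k rests on {3:k}
piece 7:l rests on {5:l}
piece 8:k rests on {6:k}
minimal pieces: {0:l, 2:k}
ways to finish when only these pieces remain (= sum over removing one remaining piece with nothing left below it):
  1 left: {7}→1  {8}→1
  2 left: {5,7}→1  {6,8}→1  {7,8}→2
  3 left: {3,6,8}→1  {4,5,7}→1  {5,7,8}→3  {6,7,8}→3
  4 left: {1,4,5,7}→1  {2,3,6,8}→1  {3,6,7,8}→4  {4,5,7,8}→4  {5,6,7,8}→6
  5 left: {0,1,4,5,7}→1  {1,4,5,7,8}→5  {2,3,6,7,8}→5  {3,5,6,7,8}→10  {4,5,6,7,8}→10
  6 left: {0,1,4,5,7,8}→6  {1,4,5,6,7,8}→15  {2,3,5,6,7,8}→15  {3,4,5,6,7,8}→20
  7 left: {0,1,4,5,6,7,8}→21  {1,3,4,5,6,7,8}→35  {2,3,4,5,6,7,8}→35
  placing 0:l first → 70 extensions
  placing 2:k first → 56 extensions
total linear extensions = 126

126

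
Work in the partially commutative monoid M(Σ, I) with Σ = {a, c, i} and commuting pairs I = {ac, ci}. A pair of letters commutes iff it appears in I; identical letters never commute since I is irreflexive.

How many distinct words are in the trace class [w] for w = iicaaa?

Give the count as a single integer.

0(i) covers ∅
1(i) covers 0:i
2(c) covers ∅
3(a) covers 1:i
4(a) covers 3:a
5(a) covers 4:a
floor of heap: 0:i, 2:c
completions by unplaced set U, small U first (add the entries for U minus each lowest piece of U):
  |U|=1: {2}:1  {5}:1
  |U|=2: {2,5}:2  {4,5}:1
  |U|=3: {2,4,5}:3  {3,4,5}:1
  |U|=4: {1,3,4,5}:1  {2,3,4,5}:4
  start at 0(i): 5
  start at 2(c): 1
sum over floor = 6

6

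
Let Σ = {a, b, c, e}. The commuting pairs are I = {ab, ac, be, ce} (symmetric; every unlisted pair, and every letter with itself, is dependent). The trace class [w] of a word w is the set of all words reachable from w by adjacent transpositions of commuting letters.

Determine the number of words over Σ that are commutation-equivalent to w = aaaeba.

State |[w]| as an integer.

0(a) covers ∅
1(a) covers 0:a
2(a) covers 1:a
3(e) covers 2:a
4(b) covers ∅
5(a) covers 3:e
floor of heap: 0:a, 4:b
completions by unplaced set U, small U first (add the entries for U minus each lowest piece of U):
  |U|=1: {4}:1  {5}:1
  |U|=2: {3,5}:1  {4,5}:2
  |U|=3: {2,3,5}:1  {3,4,5}:3
  |U|=4: {1,2,3,5}:1  {2,3,4,5}:4
  start at 0(a): 5
  start at 4(b): 1
sum over floor = 6

6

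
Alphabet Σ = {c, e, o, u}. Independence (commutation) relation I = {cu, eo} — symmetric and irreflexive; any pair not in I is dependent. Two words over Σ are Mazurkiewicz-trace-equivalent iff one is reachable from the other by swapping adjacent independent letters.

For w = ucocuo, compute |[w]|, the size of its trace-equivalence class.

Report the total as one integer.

piece 0:u — minimal
piece 1:c — minimal
piece 2:o rests on {0:u, 1:c}
piece 3:c rests on {2:o}
piece 4:u rests on {2:o}
piece 5:o rests on {3:c, 4:u}
minimal pieces: {0:u, 1:c}
ways to finish when only these pieces remain (= sum over removing one remaining piece with nothing left below it):
  1 left: {5}→1
  2 left: {3,5}→1  {4,5}→1
  3 left: {3,4,5}→2
  4 left: {2,3,4,5}→2
  placing 0:u first → 2 extensions
  placing 1:c first → 2 extensions
total linear extensions = 4

4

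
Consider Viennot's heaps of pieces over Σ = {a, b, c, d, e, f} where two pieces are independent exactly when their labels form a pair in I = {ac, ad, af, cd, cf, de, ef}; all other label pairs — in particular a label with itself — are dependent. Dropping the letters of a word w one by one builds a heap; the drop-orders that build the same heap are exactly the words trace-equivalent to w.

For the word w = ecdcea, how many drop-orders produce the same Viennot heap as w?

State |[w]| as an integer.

#0=e has no predecessor
#1=c depends on [0:e]
#2=d has no predecessor
#3=c depends on [1:c]
#4=e depends on [3:c]
#5=a depends on [4:e]
sources: [0:e, 2:d]
N(rest) = Σ N(rest − s) over sources s of rest; N(one piece) = 1:
  size 1 → [2]=1  [5]=1
  size 2 → [2,5]=2  [4,5]=1
  size 3 → [2,4,5]=3  [3,4,5]=1
  size 4 → [1,3,4,5]=1  [2,3,4,5]=4
  first=0(e) contributes 5
  first=2(d) contributes 1
|[w]| = 6

6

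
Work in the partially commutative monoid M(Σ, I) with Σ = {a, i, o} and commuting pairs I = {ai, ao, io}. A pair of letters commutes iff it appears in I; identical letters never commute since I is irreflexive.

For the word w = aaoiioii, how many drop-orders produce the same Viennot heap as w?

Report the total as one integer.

piece 0:a — minimal
piece 1:a rests on {0:a}
piece 2:o — minimal
piece 3:i — minimal
piece 4:i rests on {3:i}
piece 5:o rests on {2:o}
piece 6:i rests on {4:i}
piece 7:i rests on {6:i}
minimal pieces: {0:a, 2:o, 3:i}
ways to finish when only these pieces remain (= sum over removing one remaining piece with nothing left below it):
  1 left: {1}→1  {5}→1  {7}→1
  2 left: {0,1}→1  {1,5}→2  {1,7}→2  {2,5}→1  {5,7}→2  {6,7}→1
  3 left: {0,1,5}→3  {0,1,7}→3  {1,2,5}→3  {1,5,7}→6  {1,6,7}→3  {2,5,7}→3  {4,6,7}→1  {5,6,7}→3
  4 left: {0,1,2,5}→6  {0,1,5,7}→12  {0,1,6,7}→6  {1,2,5,7}→12  {1,4,6,7}→4  {1,5,6,7}→12  {2,5,6,7}→6  {3,4,6,7}→1  {4,5,6,7}→4
  5 left: {0,1,2,5,7}→30  {0,1,4,6,7}→10  {0,1,5,6,7}→30  {1,2,5,6,7}→30  {1,3,4,6,7}→5  {1,4,5,6,7}→20  {2,4,5,6,7}→10  {3,4,5,6,7}→5
  6 left: {0,1,2,5,6,7}→90  {0,1,3,4,6,7}→15  {0,1,4,5,6,7}→60  {1,2,4,5,6,7}→60  {1,3,4,5,6,7}→30  {2,3,4,5,6,7}→15
  placing 0:a first → 105 extensions
  placing 2:o first → 105 extensions
  placing 3:i first → 210 extensions
total linear extensions = 420

420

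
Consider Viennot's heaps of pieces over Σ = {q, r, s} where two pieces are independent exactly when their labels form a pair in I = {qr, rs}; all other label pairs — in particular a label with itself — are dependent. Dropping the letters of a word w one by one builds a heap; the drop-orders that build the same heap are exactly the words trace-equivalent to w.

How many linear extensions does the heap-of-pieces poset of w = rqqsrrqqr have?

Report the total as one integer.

drop 0:r onto floor
drop 1:q onto floor
drop 2:q onto {1:q}
drop 3:s onto {2:q}
drop 4:r onto {0:r}
drop 5:r onto {4:r}
drop 6:q onto {3:s}
drop 7:q onto {6:q}
drop 8:r onto {5:r}
ground layer = {0:r, 1:q}
drop-orders for the pieces not yet dropped (sum over which currently-grounded one goes next):
  1 to go: {7} 1  {8} 1
  2 to go: {5,8} 1  {6,7} 1  {7,8} 2
  3 to go: {3,6,7} 1  {4,5,8} 1  {5,7,8} 3  {6,7,8} 3
  4 to go: {0,4,5,8} 1  {2,3,6,7} 1  {3,6,7,8} 4  {4,5,7,8} 4  {5,6,7,8} 6
  5 to go: {0,4,5,7,8} 5  {1,2,3,6,7} 1  {2,3,6,7,8} 5  {3,5,6,7,8} 10  {4,5,6,7,8} 10
  6 to go: {0,4,5,6,7,8} 15  {1,2,3,6,7,8} 6  {2,3,5,6,7,8} 15  {3,4,5,6,7,8} 20
  7 to go: {0,3,4,5,6,7,8} 35  {1,2,3,5,6,7,8} 21  {2,3,4,5,6,7,8} 35
  if 0:r drops first: 56 orders
  if 1:q drops first: 70 orders
heap linearizations: 126

126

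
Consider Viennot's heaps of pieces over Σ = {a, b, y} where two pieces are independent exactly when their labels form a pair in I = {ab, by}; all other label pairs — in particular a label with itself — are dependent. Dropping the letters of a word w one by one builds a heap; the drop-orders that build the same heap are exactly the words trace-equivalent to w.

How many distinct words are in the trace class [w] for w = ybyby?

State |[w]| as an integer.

10

piece 0:y — minimal
piece 1:b — minimal
piece 2:y rests on {0:y}
piece 3:b rests on {1:b}
piece 4:y rests on {2:y}
minimal pieces: {0:y, 1:b}
ways to finish when only these pieces remain (= sum over removing one remaining piece with nothing left below it):
  1 left: {3}→1  {4}→1
  2 left: {1,3}→1  {2,4}→1  {3,4}→2
  3 left: {0,2,4}→1  {1,3,4}→3  {2,3,4}→3
  placing 0:y first → 6 extensions
  placing 1:b first → 4 extensions
total linear extensions = 10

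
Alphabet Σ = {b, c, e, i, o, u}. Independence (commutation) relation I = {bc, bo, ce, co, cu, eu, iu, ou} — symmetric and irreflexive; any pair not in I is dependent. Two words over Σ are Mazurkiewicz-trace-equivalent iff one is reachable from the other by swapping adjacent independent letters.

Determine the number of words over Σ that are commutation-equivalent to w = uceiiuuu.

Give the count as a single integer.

140

#0=u has no predecessor
#1=c has no predecessor
#2=e has no predecessor
#3=i depends on [1:c, 2:e]
#4=i depends on [3:i]
#5=u depends on [0:u]
#6=u depends on [5:u]
#7=u depends on [6:u]
sources: [0:u, 1:c, 2:e]
N(rest) = Σ N(rest − s) over sources s of rest; N(one piece) = 1:
  size 1 → [4]=1  [7]=1
  size 2 → [3,4]=1  [4,7]=2  [6,7]=1
  size 3 → [1,3,4]=1  [2,3,4]=1  [3,4,7]=3  [4,6,7]=3  [5,6,7]=1
  size 4 → [0,5,6,7]=1  [1,2,3,4]=2  [1,3,4,7]=4  [2,3,4,7]=4  [3,4,6,7]=6  [4,5,6,7]=4
  size 5 → [0,4,5,6,7]=5  [1,2,3,4,7]=10  [1,3,4,6,7]=10  [2,3,4,6,7]=10  [3,4,5,6,7]=10
  size 6 → [0,3,4,5,6,7]=15  [1,2,3,4,6,7]=30  [1,3,4,5,6,7]=20  [2,3,4,5,6,7]=20
  first=0(u) contributes 70
  first=1(c) contributes 35
  first=2(e) contributes 35
|[w]| = 140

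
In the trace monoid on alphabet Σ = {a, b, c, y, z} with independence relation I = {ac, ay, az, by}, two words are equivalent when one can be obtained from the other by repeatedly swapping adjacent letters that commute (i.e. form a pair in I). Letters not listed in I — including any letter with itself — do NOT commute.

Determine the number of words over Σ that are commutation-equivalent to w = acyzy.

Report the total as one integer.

0(a) covers ∅
1(c) covers ∅
2(y) covers 1:c
3(z) covers 2:y
4(y) covers 3:z
floor of heap: 0:a, 1:c
completions by unplaced set U, small U first (add the entries for U minus each lowest piece of U):
  |U|=1: {0}:1  {4}:1
  |U|=2: {0,4}:2  {3,4}:1
  |U|=3: {0,3,4}:3  {2,3,4}:1
  start at 0(a): 1
  start at 1(c): 4
sum over floor = 5

5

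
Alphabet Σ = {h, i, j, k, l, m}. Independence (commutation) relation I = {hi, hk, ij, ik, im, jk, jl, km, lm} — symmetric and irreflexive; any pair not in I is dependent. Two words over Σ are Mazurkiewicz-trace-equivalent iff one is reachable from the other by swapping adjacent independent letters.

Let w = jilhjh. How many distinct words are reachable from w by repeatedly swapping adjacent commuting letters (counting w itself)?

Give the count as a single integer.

0(j) covers ∅
1(i) covers ∅
2(l) covers 1:i
3(h) covers 0:j, 2:l
4(j) covers 3:h
5(h) covers 4:j
floor of heap: 0:j, 1:i
completions by unplaced set U, small U first (add the entries for U minus each lowest piece of U):
  |U|=1: {5}:1
  |U|=2: {4,5}:1
  |U|=3: {3,4,5}:1
  |U|=4: {0,3,4,5}:1  {2,3,4,5}:1
  start at 0(j): 1
  start at 1(i): 2
sum over floor = 3

3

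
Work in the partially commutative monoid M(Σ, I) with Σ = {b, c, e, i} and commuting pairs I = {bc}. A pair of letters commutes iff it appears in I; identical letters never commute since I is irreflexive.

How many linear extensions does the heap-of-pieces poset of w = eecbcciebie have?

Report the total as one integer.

piece 0:e — minimal
piece 1:e rests on {0:e}
piece 2:c rests on {1:e}
piece 3:b rests on {1:e}
piece 4:c rests on {2:c}
piece 5:c rests on {4:c}
piece 6:i rests on {3:b, 5:c}
piece 7:e rests on {6:i}
piece 8:b rests on {7:e}
piece 9:i rests on {8:b}
piece 10:e rests on {9:i}
minimal pieces: {0:e}
ways to finish when only these pieces remain (= sum over removing one remaining piece with nothing left below it):
  1 left: {10}→1
  2 left: {9,10}→1
  3 left: {8,9,10}→1
  4 left: {7,8,9,10}→1
  5 left: {6,7,8,9,10}→1
  6 left: {3,6,7,8,9,10}→1  {5,6,7,8,9,10}→1
  7 left: {3,5,6,7,8,9,10}→2  {4,5,6,7,8,9,10}→1
  8 left: {2,4,5,6,7,8,9,10}→1  {3,4,5,6,7,8,9,10}→3
  9 left: {2,3,4,5,6,7,8,9,10}→4
  placing 0:e first → 4 extensions

4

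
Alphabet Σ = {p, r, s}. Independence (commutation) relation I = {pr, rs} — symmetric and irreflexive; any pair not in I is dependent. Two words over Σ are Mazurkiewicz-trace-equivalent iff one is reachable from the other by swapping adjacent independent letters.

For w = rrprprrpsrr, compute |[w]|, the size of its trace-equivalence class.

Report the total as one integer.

330

piece 0:r — minimal
piece 1:r rests on {0:r}
piece 2:p — minimal
piece 3:r rests on {1:r}
piece 4:p rests on {2:p}
piece 5:r rests on {3:r}
piece 6:r rests on {5:r}
piece 7:p rests on {4:p}
piece 8:s rests on {7:p}
piece 9:r rests on {6:r}
piece 10:r rests on {9:r}
minimal pieces: {0:r, 2:p}
ways to finish when only these pieces remain (= sum over removing one remaining piece with nothing left below it):
  1 left: {8}→1  {10}→1
  2 left: {7,8}→1  {8,10}→2  {9,10}→1
  3 left: {4,7,8}→1  {6,9,10}→1  {7,8,10}→3  {8,9,10}→3
  4 left: {2,4,7,8}→1  {4,7,8,10}→4  {5,6,9,10}→1  {6,8,9,10}→4  {7,8,9,10}→6
  5 left: {2,4,7,8,10}→5  {3,5,6,9,10}→1  {4,7,8,9,10}→10  {5,6,8,9,10}→5  {6,7,8,9,10}→10
  6 left: {1,3,5,6,9,10}→1  {2,4,7,8,9,10}→15  {3,5,6,8,9,10}→6  {4,6,7,8,9,10}→20  {5,6,7,8,9,10}→15
  7 left: {0,1,3,5,6,9,10}→1  {1,3,5,6,8,9,10}→7  {2,4,6,7,8,9,10}→35  {3,5,6,7,8,9,10}→21  {4,5,6,7,8,9,10}→35
  8 left: {0,1,3,5,6,8,9,10}→8  {1,3,5,6,7,8,9,10}→28  {2,4,5,6,7,8,9,10}→70  {3,4,5,6,7,8,9,10}→56
  9 left: {0,1,3,5,6,7,8,9,10}→36  {1,3,4,5,6,7,8,9,10}→84  {2,3,4,5,6,7,8,9,10}→126
  placing 0:r first → 210 extensions
  placing 2:p first → 120 extensions
total linear extensions = 330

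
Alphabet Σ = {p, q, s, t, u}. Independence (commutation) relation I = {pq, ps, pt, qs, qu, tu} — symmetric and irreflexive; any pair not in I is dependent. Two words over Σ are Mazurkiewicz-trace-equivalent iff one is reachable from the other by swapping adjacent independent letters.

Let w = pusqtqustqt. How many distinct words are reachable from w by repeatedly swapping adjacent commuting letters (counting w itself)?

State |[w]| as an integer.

#0=p has no predecessor
#1=u depends on [0:p]
#2=s depends on [1:u]
#3=q has no predecessor
#4=t depends on [2:s, 3:q]
#5=q depends on [4:t]
#6=u depends on [2:s]
#7=s depends on [4:t, 6:u]
#8=t depends on [5:q, 7:s]
#9=q depends on [8:t]
#10=t depends on [9:q]
sources: [0:p, 3:q]
N(rest) = Σ N(rest − s) over sources s of rest; N(one piece) = 1:
  size 1 → [10]=1
  size 2 → [9,10]=1
  size 3 → [8,9,10]=1
  size 4 → [5,8,9,10]=1  [7,8,9,10]=1
  size 5 → [5,7,8,9,10]=2  [6,7,8,9,10]=1
  size 6 → [4,5,7,8,9,10]=2  [5,6,7,8,9,10]=3
  size 7 → [3,4,5,7,8,9,10]=2  [4,5,6,7,8,9,10]=5
  size 8 → [2,4,5,6,7,8,9,10]=5  [3,4,5,6,7,8,9,10]=7
  size 9 → [1,2,4,5,6,7,8,9,10]=5  [2,3,4,5,6,7,8,9,10]=12
  first=0(p) contributes 17
  first=3(q) contributes 5
|[w]| = 22

22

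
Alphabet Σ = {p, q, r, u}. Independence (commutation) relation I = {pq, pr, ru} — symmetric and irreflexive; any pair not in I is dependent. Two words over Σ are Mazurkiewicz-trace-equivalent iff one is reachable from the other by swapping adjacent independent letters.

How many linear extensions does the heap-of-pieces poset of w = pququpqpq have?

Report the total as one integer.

12

drop 0:p onto floor
drop 1:q onto floor
drop 2:u onto {0:p, 1:q}
drop 3:q onto {2:u}
drop 4:u onto {3:q}
drop 5:p onto {4:u}
drop 6:q onto {4:u}
drop 7:p onto {5:p}
drop 8:q onto {6:q}
ground layer = {0:p, 1:q}
drop-orders for the pieces not yet dropped (sum over which currently-grounded one goes next):
  1 to go: {7} 1  {8} 1
  2 to go: {5,7} 1  {6,8} 1  {7,8} 2
  3 to go: {5,7,8} 3  {6,7,8} 3
  4 to go: {5,6,7,8} 6
  5 to go: {4,5,6,7,8} 6
  6 to go: {3,4,5,6,7,8} 6
  7 to go: {2,3,4,5,6,7,8} 6
  if 0:p drops first: 6 orders
  if 1:q drops first: 6 orders
heap linearizations: 12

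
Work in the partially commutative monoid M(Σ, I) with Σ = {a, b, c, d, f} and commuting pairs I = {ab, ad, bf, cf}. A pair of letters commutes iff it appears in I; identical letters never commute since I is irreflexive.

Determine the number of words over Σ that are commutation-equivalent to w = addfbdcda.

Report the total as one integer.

#0=a has no predecessor
#1=d has no predecessor
#2=d depends on [1:d]
#3=f depends on [0:a, 2:d]
#4=b depends on [2:d]
#5=d depends on [3:f, 4:b]
#6=c depends on [5:d]
#7=d depends on [6:c]
#8=a depends on [6:c]
sources: [0:a, 1:d]
N(rest) = Σ N(rest − s) over sources s of rest; N(one piece) = 1:
  size 1 → [7]=1  [8]=1
  size 2 → [7,8]=2
  size 3 → [6,7,8]=2
  size 4 → [5,6,7,8]=2
  size 5 → [3,5,6,7,8]=2  [4,5,6,7,8]=2
  size 6 → [0,3,5,6,7,8]=2  [3,4,5,6,7,8]=4
  size 7 → [0,3,4,5,6,7,8]=6  [2,3,4,5,6,7,8]=4
  first=0(a) contributes 4
  first=1(d) contributes 10
|[w]| = 14

14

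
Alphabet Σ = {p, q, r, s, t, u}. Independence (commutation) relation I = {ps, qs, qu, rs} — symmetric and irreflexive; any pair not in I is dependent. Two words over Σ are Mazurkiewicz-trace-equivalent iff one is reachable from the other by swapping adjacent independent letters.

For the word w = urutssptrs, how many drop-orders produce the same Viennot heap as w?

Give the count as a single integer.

6

#0=u has no predecessor
#1=r depends on [0:u]
#2=u depends on [1:r]
#3=t depends on [2:u]
#4=s depends on [3:t]
#5=s depends on [4:s]
#6=p depends on [3:t]
#7=t depends on [5:s, 6:p]
#8=r depends on [7:t]
#9=s depends on [7:t]
sources: [0:u]
N(rest) = Σ N(rest − s) over sources s of rest; N(one piece) = 1:
  size 1 → [8]=1  [9]=1
  size 2 → [8,9]=2
  size 3 → [7,8,9]=2
  size 4 → [5,7,8,9]=2  [6,7,8,9]=2
  size 5 → [4,5,7,8,9]=2  [5,6,7,8,9]=4
  size 6 → [4,5,6,7,8,9]=6
  size 7 → [3,4,5,6,7,8,9]=6
  size 8 → [2,3,4,5,6,7,8,9]=6
  first=0(u) contributes 6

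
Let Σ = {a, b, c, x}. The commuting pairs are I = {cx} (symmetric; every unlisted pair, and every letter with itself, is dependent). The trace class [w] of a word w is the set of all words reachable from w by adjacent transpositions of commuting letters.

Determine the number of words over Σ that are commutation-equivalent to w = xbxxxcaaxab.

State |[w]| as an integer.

drop 0:x onto floor
drop 1:b onto {0:x}
drop 2:x onto {1:b}
drop 3:x onto {2:x}
drop 4:x onto {3:x}
drop 5:c onto {1:b}
drop 6:a onto {4:x, 5:c}
drop 7:a onto {6:a}
drop 8:x onto {7:a}
drop 9:a onto {8:x}
drop 10:b onto {9:a}
ground layer = {0:x}
drop-orders for the pieces not yet dropped (sum over which currently-grounded one goes next):
  1 to go: {10} 1
  2 to go: {9,10} 1
  3 to go: {8,9,10} 1
  4 to go: {7,8,9,10} 1
  5 to go: {6,7,8,9,10} 1
  6 to go: {4,6,7,8,9,10} 1  {5,6,7,8,9,10} 1
  7 to go: {3,4,6,7,8,9,10} 1  {4,5,6,7,8,9,10} 2
  8 to go: {2,3,4,6,7,8,9,10} 1  {3,4,5,6,7,8,9,10} 3
  9 to go: {2,3,4,5,6,7,8,9,10} 4
  if 0:x drops first: 4 orders

4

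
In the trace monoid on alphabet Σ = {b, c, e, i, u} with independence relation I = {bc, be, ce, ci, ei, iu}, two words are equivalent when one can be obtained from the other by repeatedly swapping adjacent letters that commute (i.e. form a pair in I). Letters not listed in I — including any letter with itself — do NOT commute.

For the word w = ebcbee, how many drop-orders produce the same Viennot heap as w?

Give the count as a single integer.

#0=e has no predecessor
#1=b has no predecessor
#2=c has no predecessor
#3=b depends on [1:b]
#4=e depends on [0:e]
#5=e depends on [4:e]
sources: [0:e, 1:b, 2:c]
N(rest) = Σ N(rest − s) over sources s of rest; N(one piece) = 1:
  size 1 → [2]=1  [3]=1  [5]=1
  size 2 → [1,3]=1  [2,3]=2  [2,5]=2  [3,5]=2  [4,5]=1
  size 3 → [0,4,5]=1  [1,2,3]=3  [1,3,5]=3  [2,3,5]=6  [2,4,5]=3  [3,4,5]=3
  size 4 → [0,2,4,5]=4  [0,3,4,5]=4  [1,2,3,5]=12  [1,3,4,5]=6  [2,3,4,5]=12
  first=0(e) contributes 30
  first=1(b) contributes 20
  first=2(c) contributes 10
|[w]| = 60

60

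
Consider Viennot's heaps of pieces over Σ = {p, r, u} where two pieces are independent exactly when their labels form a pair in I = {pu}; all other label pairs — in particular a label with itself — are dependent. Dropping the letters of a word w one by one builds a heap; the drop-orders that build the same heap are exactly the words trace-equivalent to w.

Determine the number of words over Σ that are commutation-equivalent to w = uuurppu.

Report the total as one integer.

3

0(u) covers ∅
1(u) covers 0:u
2(u) covers 1:u
3(r) covers 2:u
4(p) covers 3:r
5(p) covers 4:p
6(u) covers 3:r
floor of heap: 0:u
completions by unplaced set U, small U first (add the entries for U minus each lowest piece of U):
  |U|=1: {5}:1  {6}:1
  |U|=2: {4,5}:1  {5,6}:2
  |U|=3: {4,5,6}:3
  |U|=4: {3,4,5,6}:3
  |U|=5: {2,3,4,5,6}:3
  start at 0(u): 3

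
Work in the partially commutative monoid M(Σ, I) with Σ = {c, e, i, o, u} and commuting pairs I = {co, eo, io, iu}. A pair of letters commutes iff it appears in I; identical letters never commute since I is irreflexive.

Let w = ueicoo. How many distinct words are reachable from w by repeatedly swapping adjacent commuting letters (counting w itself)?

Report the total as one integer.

0(u) covers ∅
1(e) covers 0:u
2(i) covers 1:e
3(c) covers 2:i
4(o) covers 0:u
5(o) covers 4:o
floor of heap: 0:u
completions by unplaced set U, small U first (add the entries for U minus each lowest piece of U):
  |U|=1: {3}:1  {5}:1
  |U|=2: {2,3}:1  {3,5}:2  {4,5}:1
  |U|=3: {1,2,3}:1  {2,3,5}:3  {3,4,5}:3
  |U|=4: {1,2,3,5}:4  {2,3,4,5}:6
  start at 0(u): 10

10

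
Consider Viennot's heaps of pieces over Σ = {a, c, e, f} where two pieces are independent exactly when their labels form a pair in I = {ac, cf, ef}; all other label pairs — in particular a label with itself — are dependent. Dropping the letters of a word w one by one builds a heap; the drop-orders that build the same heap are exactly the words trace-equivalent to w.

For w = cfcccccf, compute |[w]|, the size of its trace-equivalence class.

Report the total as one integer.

0(c) covers ∅
1(f) covers ∅
2(c) covers 0:c
3(c) covers 2:c
4(c) covers 3:c
5(c) covers 4:c
6(c) covers 5:c
7(f) covers 1:f
floor of heap: 0:c, 1:f
completions by unplaced set U, small U first (add the entries for U minus each lowest piece of U):
  |U|=1: {6}:1  {7}:1
  |U|=2: {1,7}:1  {5,6}:1  {6,7}:2
  |U|=3: {1,6,7}:3  {4,5,6}:1  {5,6,7}:3
  |U|=4: {1,5,6,7}:6  {3,4,5,6}:1  {4,5,6,7}:4
  |U|=5: {1,4,5,6,7}:10  {2,3,4,5,6}:1  {3,4,5,6,7}:5
  |U|=6: {0,2,3,4,5,6}:1  {1,3,4,5,6,7}:15  {2,3,4,5,6,7}:6
  start at 0(c): 21
  start at 1(f): 7
sum over floor = 28

28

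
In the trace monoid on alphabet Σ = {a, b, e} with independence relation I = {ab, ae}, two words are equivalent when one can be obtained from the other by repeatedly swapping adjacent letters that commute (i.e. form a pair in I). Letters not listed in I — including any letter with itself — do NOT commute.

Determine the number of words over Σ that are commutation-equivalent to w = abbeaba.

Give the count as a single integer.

drop 0:a onto floor
drop 1:b onto floor
drop 2:b onto {1:b}
drop 3:e onto {2:b}
drop 4:a onto {0:a}
drop 5:b onto {3:e}
drop 6:a onto {4:a}
ground layer = {0:a, 1:b}
drop-orders for the pieces not yet dropped (sum over which currently-grounded one goes next):
  1 to go: {5} 1  {6} 1
  2 to go: {3,5} 1  {4,6} 1  {5,6} 2
  3 to go: {0,4,6} 1  {2,3,5} 1  {3,5,6} 3  {4,5,6} 3
  4 to go: {0,4,5,6} 4  {1,2,3,5} 1  {2,3,5,6} 4  {3,4,5,6} 6
  5 to go: {0,3,4,5,6} 10  {1,2,3,5,6} 5  {2,3,4,5,6} 10
  if 0:a drops first: 15 orders
  if 1:b drops first: 20 orders
heap linearizations: 35

35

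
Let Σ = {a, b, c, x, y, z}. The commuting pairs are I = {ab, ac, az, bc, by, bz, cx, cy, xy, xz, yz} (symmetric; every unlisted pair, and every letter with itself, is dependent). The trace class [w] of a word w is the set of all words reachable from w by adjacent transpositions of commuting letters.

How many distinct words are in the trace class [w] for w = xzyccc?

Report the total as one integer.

0(x) covers ∅
1(z) covers ∅
2(y) covers ∅
3(c) covers 1:z
4(c) covers 3:c
5(c) covers 4:c
floor of heap: 0:x, 1:z, 2:y
completions by unplaced set U, small U first (add the entries for U minus each lowest piece of U):
  |U|=1: {0}:1  {2}:1  {5}:1
  |U|=2: {0,2}:2  {0,5}:2  {2,5}:2  {4,5}:1
  |U|=3: {0,2,5}:6  {0,4,5}:3  {2,4,5}:3  {3,4,5}:1
  |U|=4: {0,2,4,5}:12  {0,3,4,5}:4  {1,3,4,5}:1  {2,3,4,5}:4
  start at 0(x): 5
  start at 1(z): 20
  start at 2(y): 5
sum over floor = 30

30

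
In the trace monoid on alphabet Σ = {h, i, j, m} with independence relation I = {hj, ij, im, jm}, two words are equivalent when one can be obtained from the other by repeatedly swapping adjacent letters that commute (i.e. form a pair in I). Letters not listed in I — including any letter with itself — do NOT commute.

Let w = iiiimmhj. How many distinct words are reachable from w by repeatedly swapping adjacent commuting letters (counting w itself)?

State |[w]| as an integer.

0(i) covers ∅
1(i) covers 0:i
2(i) covers 1:i
3(i) covers 2:i
4(m) covers ∅
5(m) covers 4:m
6(h) covers 3:i, 5:m
7(j) covers ∅
floor of heap: 0:i, 4:m, 7:j
completions by unplaced set U, small U first (add the entries for U minus each lowest piece of U):
  |U|=1: {6}:1  {7}:1
  |U|=2: {3,6}:1  {5,6}:1  {6,7}:2
  |U|=3: {2,3,6}:1  {3,5,6}:2  {3,6,7}:3  {4,5,6}:1  {5,6,7}:3
  |U|=4: {1,2,3,6}:1  {2,3,5,6}:3  {2,3,6,7}:4  {3,4,5,6}:3  {3,5,6,7}:8  {4,5,6,7}:4
  |U|=5: {0,1,2,3,6}:1  {1,2,3,5,6}:4  {1,2,3,6,7}:5  {2,3,4,5,6}:6  {2,3,5,6,7}:15  {3,4,5,6,7}:15
  |U|=6: {0,1,2,3,5,6}:5  {0,1,2,3,6,7}:6  {1,2,3,4,5,6}:10  {1,2,3,5,6,7}:24  {2,3,4,5,6,7}:36
  start at 0(i): 70
  start at 4(m): 35
  start at 7(j): 15
sum over floor = 120

120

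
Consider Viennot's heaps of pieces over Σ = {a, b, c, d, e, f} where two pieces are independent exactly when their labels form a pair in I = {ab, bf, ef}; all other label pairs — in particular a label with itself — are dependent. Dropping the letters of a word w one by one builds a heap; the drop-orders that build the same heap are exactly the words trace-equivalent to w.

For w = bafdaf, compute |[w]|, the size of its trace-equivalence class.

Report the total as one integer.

3

drop 0:b onto floor
drop 1:a onto floor
drop 2:f onto {1:a}
drop 3:d onto {0:b, 2:f}
drop 4:a onto {3:d}
drop 5:f onto {4:a}
ground layer = {0:b, 1:a}
drop-orders for the pieces not yet dropped (sum over which currently-grounded one goes next):
  1 to go: {5} 1
  2 to go: {4,5} 1
  3 to go: {3,4,5} 1
  4 to go: {0,3,4,5} 1  {2,3,4,5} 1
  if 0:b drops first: 1 orders
  if 1:a drops first: 2 orders
heap linearizations: 3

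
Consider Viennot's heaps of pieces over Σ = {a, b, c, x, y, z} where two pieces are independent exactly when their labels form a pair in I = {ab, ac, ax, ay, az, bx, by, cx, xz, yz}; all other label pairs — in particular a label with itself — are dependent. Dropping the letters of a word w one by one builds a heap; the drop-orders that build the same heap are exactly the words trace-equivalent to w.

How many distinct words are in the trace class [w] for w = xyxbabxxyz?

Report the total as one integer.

840

#0=x has no predecessor
#1=y depends on [0:x]
#2=x depends on [1:y]
#3=b has no predecessor
#4=a has no predecessor
#5=b depends on [3:b]
#6=x depends on [2:x]
#7=x depends on [6:x]
#8=y depends on [7:x]
#9=z depends on [5:b]
sources: [0:x, 3:b, 4:a]
N(rest) = Σ N(rest − s) over sources s of rest; N(one piece) = 1:
  size 1 → [4]=1  [8]=1  [9]=1
  size 2 → [4,8]=2  [4,9]=2  [5,9]=1  [7,8]=1  [8,9]=2
  size 3 → [3,5,9]=1  [4,5,9]=3  [4,7,8]=3  [4,8,9]=6  [5,8,9]=3  [6,7,8]=1  [7,8,9]=3
  size 4 → [2,6,7,8]=1  [3,4,5,9]=4  [3,5,8,9]=4  [4,5,8,9]=12  [4,6,7,8]=4  [4,7,8,9]=12  [5,7,8,9]=6  [6,7,8,9]=4
  size 5 → [1,2,6,7,8]=1  [2,4,6,7,8]=5  [2,6,7,8,9]=5  [3,4,5,8,9]=20  [3,5,7,8,9]=10  [4,5,7,8,9]=30  [4,6,7,8,9]=20  [5,6,7,8,9]=10
  size 6 → [0,1,2,6,7,8]=1  [1,2,4,6,7,8]=6  [1,2,6,7,8,9]=6  [2,4,6,7,8,9]=30  [2,5,6,7,8,9]=15  [3,4,5,7,8,9]=60  [3,5,6,7,8,9]=20  [4,5,6,7,8,9]=60
  size 7 → [0,1,2,4,6,7,8]=7  [0,1,2,6,7,8,9]=7  [1,2,4,6,7,8,9]=42  [1,2,5,6,7,8,9]=21  [2,3,5,6,7,8,9]=35  [2,4,5,6,7,8,9]=105  [3,4,5,6,7,8,9]=140
  size 8 → [0,1,2,4,6,7,8,9]=56  [0,1,2,5,6,7,8,9]=28  [1,2,3,5,6,7,8,9]=56  [1,2,4,5,6,7,8,9]=168  [2,3,4,5,6,7,8,9]=280
  first=0(x) contributes 504
  first=3(b) contributes 252
  first=4(a) contributes 84
|[w]| = 840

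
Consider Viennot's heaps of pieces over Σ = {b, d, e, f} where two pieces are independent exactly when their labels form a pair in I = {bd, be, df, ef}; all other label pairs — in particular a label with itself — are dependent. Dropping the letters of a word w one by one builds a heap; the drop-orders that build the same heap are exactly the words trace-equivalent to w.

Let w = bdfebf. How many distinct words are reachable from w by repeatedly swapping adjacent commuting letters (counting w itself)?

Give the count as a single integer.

drop 0:b onto floor
drop 1:d onto floor
drop 2:f onto {0:b}
drop 3:e onto {1:d}
drop 4:b onto {2:f}
drop 5:f onto {4:b}
ground layer = {0:b, 1:d}
drop-orders for the pieces not yet dropped (sum over which currently-grounded one goes next):
  1 to go: {3} 1  {5} 1
  2 to go: {1,3} 1  {3,5} 2  {4,5} 1
  3 to go: {1,3,5} 3  {2,4,5} 1  {3,4,5} 3
  4 to go: {0,2,4,5} 1  {1,3,4,5} 6  {2,3,4,5} 4
  if 0:b drops first: 10 orders
  if 1:d drops first: 5 orders
heap linearizations: 15

15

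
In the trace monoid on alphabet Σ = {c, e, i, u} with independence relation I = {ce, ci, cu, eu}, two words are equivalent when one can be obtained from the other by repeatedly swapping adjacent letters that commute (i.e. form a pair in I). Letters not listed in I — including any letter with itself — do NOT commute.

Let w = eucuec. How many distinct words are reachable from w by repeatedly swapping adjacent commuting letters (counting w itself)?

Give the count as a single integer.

piece 0:e — minimal
piece 1:u — minimal
piece 2:c — minimal
piece 3:u rests on {1:u}
piece 4:e rests on {0:e}
piece 5:c rests on {2:c}
minimal pieces: {0:e, 1:u, 2:c}
ways to finish when only these pieces remain (= sum over removing one remaining piece with nothing left below it):
  1 left: {3}→1  {4}→1  {5}→1
  2 left: {0,4}→1  {1,3}→1  {2,5}→1  {3,4}→2  {3,5}→2  {4,5}→2
  3 left: {0,3,4}→3  {0,4,5}→3  {1,3,4}→3  {1,3,5}→3  {2,3,5}→3  {2,4,5}→3  {3,4,5}→6
  4 left: {0,1,3,4}→6  {0,2,4,5}→6  {0,3,4,5}→12  {1,2,3,5}→6  {1,3,4,5}→12  {2,3,4,5}→12
  placing 0:e first → 30 extensions
  placing 1:u first → 30 extensions
  placing 2:c first → 30 extensions
total linear extensions = 90

90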